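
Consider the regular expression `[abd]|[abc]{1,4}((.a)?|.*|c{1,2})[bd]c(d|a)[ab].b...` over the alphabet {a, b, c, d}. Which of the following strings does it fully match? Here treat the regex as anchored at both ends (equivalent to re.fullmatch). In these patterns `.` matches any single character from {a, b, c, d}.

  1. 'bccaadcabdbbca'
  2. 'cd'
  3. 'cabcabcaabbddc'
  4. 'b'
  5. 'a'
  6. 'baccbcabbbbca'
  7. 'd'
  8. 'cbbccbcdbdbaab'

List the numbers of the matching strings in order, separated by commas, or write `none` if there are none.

1 → match
2. 'cd' → no match
3 → match
4. 'b' → match
5. 'a' → match
6 → match
7. 'd' → match
8 → match

1, 3, 4, 5, 6, 7, 8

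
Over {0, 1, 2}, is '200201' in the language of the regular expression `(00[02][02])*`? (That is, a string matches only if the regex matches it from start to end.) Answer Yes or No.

No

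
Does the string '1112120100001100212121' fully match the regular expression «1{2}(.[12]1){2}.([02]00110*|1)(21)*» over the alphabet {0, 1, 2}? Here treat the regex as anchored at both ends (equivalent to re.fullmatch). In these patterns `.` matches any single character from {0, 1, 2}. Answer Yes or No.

No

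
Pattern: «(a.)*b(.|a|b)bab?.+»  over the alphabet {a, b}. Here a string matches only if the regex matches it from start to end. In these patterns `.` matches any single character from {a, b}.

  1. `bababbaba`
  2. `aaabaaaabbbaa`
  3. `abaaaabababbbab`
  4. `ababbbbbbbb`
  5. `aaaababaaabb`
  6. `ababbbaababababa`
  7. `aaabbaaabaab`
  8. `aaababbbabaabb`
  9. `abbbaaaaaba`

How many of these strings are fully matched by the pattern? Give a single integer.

1 → match
2 → match
3 → match
4 → no match
5 → match
6 → no match
7 → no match
8 → no match
9 → no match
Total matched: 4

4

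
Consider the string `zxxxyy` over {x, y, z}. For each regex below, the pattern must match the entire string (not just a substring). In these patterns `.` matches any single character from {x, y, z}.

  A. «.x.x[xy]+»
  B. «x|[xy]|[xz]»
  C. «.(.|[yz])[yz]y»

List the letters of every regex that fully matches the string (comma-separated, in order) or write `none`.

A

A → match
B → no match
C → no match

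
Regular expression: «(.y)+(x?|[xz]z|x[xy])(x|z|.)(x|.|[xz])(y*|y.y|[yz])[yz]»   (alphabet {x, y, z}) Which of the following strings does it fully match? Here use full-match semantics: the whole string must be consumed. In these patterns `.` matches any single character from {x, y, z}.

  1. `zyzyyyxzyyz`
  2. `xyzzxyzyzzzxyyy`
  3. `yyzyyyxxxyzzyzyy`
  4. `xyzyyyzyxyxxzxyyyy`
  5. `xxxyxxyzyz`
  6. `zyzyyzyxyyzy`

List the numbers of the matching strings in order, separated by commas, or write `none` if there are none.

1, 4

1 → match
2 → no match
3 → no match
4 → match
5 → no match
6 → no match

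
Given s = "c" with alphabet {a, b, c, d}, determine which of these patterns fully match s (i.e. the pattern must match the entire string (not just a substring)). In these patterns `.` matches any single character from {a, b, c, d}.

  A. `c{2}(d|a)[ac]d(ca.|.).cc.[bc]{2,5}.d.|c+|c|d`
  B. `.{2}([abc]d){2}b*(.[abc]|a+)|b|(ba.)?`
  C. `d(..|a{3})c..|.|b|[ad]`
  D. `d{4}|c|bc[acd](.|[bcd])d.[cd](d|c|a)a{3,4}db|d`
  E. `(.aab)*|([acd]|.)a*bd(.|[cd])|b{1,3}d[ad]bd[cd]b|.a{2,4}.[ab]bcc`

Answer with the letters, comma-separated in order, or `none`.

A → match
B → no match
C → match
D → match
E → no match

A, C, D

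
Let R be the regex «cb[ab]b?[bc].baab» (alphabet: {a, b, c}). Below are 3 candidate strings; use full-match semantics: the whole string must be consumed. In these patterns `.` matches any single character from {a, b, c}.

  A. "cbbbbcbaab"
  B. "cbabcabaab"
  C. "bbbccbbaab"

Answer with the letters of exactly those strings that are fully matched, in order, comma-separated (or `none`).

A, B

A → match
B → match
C → no match — must start with "cb"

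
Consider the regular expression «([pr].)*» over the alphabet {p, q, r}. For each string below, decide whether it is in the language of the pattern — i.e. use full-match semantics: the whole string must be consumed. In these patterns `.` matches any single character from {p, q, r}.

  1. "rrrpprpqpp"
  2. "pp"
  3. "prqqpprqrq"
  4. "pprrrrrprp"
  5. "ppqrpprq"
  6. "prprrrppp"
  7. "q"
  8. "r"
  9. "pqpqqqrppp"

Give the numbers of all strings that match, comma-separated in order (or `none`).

1 → match
2 → match
3 → no match
4 → match
5 → no match
6 → no match
7 → no match
8 → no match
9 → no match

1, 2, 4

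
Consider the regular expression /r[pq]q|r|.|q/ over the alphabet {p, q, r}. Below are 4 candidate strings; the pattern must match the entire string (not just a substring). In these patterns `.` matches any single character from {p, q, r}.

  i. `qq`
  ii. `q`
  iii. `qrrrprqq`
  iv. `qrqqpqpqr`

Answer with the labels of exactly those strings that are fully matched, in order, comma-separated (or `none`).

i → no match
ii → match
iii → no match
iv → no match

ii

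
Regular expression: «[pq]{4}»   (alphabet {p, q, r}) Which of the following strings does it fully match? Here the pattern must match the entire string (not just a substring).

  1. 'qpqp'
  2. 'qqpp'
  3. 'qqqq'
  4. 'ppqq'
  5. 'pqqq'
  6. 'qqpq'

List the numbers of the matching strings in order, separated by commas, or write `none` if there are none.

1 → match
2 → match
3 → match
4 → match
5 → match
6 → match

1, 2, 3, 4, 5, 6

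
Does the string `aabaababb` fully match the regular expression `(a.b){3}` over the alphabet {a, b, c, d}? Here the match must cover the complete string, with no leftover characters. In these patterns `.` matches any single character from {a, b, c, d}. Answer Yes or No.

Yes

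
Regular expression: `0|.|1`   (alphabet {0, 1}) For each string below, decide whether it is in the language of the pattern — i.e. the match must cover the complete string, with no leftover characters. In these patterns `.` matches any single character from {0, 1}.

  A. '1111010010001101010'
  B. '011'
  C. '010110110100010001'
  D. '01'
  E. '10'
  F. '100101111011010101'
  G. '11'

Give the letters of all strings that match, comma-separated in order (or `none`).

none

A → no match
B → no match
C → no match
D → no match
E → no match
F → no match
G → no match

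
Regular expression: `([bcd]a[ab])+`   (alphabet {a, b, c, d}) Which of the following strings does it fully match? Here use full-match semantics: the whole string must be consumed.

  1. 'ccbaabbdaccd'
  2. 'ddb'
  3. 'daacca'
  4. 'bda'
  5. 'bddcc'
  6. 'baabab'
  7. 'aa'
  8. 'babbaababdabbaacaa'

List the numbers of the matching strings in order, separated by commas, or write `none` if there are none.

6, 8

1 → no match
2 → no match
3 → no match
4 → no match
5 → no match
6 → match
7 → no match
8 → match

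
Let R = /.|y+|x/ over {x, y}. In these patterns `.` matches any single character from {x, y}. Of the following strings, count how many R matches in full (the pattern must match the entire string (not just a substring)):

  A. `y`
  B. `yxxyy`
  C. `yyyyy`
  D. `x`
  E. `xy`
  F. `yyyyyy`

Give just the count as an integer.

A → match
B → no match
C → match
D → match
E → no match
F → match
Total matched: 4

4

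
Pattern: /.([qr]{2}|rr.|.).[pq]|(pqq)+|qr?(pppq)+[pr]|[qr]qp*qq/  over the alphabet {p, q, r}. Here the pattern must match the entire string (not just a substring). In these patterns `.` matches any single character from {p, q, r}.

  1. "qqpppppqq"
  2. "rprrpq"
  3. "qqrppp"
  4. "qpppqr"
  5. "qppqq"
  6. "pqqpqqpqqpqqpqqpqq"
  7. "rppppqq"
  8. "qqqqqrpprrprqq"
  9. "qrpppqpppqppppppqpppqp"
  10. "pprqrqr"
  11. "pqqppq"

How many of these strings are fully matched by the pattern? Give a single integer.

1. "qqpppppqq" → match
2. "rprrpq" → no match
3. "qqrppp" → no match
4. "qpppqr" → match
5. "qppqq" → no match
6 → match
7. "rppppqq" → no match
8 → no match
9 → no match
10. "pprqrqr" → no match
11. "pqqppq" → no match
Total matched: 3

3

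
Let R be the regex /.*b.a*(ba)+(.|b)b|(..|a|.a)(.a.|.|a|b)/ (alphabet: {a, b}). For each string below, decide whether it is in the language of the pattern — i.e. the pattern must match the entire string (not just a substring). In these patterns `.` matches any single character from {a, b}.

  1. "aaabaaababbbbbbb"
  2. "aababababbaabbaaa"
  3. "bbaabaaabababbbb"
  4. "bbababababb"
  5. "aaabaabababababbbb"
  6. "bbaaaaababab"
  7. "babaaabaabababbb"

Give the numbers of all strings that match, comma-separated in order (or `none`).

4

1 → no match
2 → no match
3 → no match
4 → match
5 → no match
6 → no match
7 → no match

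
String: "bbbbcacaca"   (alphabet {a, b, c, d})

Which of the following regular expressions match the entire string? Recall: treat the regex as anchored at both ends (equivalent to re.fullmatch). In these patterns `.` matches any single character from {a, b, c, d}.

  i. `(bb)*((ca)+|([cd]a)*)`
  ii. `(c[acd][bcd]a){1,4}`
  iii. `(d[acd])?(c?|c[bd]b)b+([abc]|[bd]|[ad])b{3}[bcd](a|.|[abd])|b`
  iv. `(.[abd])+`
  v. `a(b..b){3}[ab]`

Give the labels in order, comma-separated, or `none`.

i, iv

i → match
ii → no match — must start with "c"
iii → no match
iv → match
v → no match — must start with "ab"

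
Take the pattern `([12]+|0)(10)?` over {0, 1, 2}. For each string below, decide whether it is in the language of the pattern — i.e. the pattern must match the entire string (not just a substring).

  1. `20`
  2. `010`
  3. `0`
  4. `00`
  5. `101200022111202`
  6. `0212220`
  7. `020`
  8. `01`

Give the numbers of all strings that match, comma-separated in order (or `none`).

2, 3

1 → no match
2 → match
3 → match
4 → no match
5 → no match
6 → no match
7 → no match
8 → no match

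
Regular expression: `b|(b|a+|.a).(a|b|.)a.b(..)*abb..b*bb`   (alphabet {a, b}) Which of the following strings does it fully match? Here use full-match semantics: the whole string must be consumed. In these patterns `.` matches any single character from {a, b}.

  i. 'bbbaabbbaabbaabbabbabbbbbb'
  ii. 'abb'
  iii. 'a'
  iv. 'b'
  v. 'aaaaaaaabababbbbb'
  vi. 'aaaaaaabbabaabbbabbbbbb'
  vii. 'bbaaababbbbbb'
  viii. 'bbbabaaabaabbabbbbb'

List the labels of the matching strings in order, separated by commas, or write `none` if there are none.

i, iv, vi, vii

i → match
ii → no match
iii → no match
iv → match
v → no match
vi → match
vii → match
viii → no match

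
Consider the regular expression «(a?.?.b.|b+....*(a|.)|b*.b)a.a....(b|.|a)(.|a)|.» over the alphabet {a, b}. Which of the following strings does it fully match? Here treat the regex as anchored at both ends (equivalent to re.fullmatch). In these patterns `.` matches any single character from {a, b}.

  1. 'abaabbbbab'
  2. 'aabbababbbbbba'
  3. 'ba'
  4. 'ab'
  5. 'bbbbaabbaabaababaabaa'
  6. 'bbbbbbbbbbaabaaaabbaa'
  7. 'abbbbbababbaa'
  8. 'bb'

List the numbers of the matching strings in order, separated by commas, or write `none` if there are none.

1 → no match
2 → no match
3 → no match
4 → no match
5 → match
6 → no match
7 → no match
8 → no match

5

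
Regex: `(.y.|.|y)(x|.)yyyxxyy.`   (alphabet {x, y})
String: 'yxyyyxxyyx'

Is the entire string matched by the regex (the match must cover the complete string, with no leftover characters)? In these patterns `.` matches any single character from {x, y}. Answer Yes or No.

Yes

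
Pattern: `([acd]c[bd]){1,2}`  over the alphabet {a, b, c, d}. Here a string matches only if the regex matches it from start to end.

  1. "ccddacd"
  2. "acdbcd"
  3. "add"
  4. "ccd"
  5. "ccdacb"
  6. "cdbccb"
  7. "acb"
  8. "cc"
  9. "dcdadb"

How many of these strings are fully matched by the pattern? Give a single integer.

1. "ccddacd" → no match
2. "acdbcd" → no match
3. "add" → no match
4. "ccd" → match
5. "ccdacb" → match
6. "cdbccb" → no match
7. "acb" → match
8. "cc" → no match
9. "dcdadb" → no match
Total matched: 3

3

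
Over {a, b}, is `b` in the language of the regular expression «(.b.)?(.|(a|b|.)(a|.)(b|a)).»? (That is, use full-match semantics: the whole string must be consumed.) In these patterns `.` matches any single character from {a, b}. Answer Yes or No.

No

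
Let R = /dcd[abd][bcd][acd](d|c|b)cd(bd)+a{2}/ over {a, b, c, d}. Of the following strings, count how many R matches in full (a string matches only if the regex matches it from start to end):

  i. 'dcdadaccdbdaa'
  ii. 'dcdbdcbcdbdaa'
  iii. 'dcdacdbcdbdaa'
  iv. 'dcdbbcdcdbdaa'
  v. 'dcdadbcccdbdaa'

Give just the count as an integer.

4

i → match
ii → match
iii → match
iv → match
v → no match
Total matched: 4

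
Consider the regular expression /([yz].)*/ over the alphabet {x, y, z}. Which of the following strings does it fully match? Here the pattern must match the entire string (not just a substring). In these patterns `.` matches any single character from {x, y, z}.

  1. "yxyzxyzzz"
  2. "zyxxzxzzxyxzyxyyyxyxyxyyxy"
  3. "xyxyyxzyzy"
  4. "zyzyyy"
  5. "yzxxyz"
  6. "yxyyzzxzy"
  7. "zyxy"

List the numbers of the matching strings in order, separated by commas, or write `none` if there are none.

1 → no match
2 → no match
3 → no match
4 → match
5 → no match
6 → no match
7 → no match

4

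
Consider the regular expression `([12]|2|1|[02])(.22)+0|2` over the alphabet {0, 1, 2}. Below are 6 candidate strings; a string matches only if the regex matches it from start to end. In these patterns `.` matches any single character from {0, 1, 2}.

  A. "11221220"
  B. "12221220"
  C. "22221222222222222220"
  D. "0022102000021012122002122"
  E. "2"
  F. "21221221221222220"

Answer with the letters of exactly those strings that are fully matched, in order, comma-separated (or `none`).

A. "11221220" → match
B. "12221220" → match
C → match
D → no match
E. "2" → match
F → match

A, B, C, E, F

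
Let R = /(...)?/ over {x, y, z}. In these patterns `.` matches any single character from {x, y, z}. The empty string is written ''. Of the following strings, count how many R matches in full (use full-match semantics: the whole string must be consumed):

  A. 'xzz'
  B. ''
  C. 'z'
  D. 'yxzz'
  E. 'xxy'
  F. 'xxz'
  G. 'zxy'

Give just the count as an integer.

5

A → match
B → match
C → no match
D → no match
E → match
F → match
G → match
Total matched: 5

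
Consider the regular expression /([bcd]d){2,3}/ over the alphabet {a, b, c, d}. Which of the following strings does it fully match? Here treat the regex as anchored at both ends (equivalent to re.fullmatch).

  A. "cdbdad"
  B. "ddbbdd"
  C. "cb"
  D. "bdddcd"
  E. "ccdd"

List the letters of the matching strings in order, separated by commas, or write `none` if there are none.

A. "cdbdad" → no match
B. "ddbbdd" → no match
C. "cb" → no match — must end with "d"
D. "bdddcd" → match
E. "ccdd" → no match

D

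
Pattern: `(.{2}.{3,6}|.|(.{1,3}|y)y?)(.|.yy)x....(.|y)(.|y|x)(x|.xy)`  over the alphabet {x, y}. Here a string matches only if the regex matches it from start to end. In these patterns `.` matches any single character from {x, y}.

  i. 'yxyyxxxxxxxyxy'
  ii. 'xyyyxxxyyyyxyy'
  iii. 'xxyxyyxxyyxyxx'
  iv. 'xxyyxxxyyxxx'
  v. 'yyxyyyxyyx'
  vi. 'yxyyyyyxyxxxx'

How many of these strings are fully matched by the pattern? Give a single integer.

i → match
ii → no match
iii → match
iv → match
v → match
vi → no match
Total matched: 4

4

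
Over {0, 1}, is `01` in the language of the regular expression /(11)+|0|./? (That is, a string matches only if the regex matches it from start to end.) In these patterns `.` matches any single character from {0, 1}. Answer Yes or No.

No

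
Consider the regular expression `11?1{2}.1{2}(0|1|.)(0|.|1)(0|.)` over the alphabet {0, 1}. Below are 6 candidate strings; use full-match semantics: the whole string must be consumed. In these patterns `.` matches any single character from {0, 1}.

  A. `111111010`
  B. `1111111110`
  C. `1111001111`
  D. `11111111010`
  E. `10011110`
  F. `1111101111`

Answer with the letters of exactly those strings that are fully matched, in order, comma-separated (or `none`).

A, B

A → match
B → match
C → no match
D → no match
E → no match
F → no match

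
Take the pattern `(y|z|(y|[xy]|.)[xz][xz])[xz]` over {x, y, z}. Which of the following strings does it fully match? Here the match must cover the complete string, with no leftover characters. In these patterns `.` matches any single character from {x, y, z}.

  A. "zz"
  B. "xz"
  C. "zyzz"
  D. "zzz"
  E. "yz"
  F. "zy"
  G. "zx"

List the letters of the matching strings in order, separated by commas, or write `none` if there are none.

A → match
B → no match
C → no match
D → no match
E → match
F → no match
G → match

A, E, G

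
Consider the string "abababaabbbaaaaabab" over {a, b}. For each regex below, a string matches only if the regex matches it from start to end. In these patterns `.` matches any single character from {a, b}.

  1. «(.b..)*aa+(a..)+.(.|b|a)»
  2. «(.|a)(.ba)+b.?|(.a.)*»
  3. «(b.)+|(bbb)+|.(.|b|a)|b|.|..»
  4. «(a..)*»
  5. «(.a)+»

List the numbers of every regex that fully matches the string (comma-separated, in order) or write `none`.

1

1 → match
2 → no match
3 → no match
4 → no match
5 → no match — must end with "a"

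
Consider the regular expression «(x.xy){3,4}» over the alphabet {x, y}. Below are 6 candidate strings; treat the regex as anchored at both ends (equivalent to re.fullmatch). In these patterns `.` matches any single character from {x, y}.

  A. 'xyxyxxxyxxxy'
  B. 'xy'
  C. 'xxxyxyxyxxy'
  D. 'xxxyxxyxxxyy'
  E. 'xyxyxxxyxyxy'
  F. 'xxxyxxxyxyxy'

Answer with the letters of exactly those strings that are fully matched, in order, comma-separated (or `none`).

A. 'xyxyxxxyxxxy' → match
B. 'xy' → no match
C. 'xxxyxyxyxxy' → no match
D. 'xxxyxxyxxxyy' → no match — must end with 'xy'
E. 'xyxyxxxyxyxy' → match
F. 'xxxyxxxyxyxy' → match

A, E, F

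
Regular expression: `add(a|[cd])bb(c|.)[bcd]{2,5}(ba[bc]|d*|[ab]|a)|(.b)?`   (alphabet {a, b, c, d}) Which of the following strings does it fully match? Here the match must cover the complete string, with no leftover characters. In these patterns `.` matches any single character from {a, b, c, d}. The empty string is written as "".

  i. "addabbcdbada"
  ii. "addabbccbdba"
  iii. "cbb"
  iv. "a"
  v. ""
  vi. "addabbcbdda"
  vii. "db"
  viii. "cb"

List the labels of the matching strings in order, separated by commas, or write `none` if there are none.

i → no match
ii → match
iii → no match
iv → no match
v → match
vi → match
vii → match
viii → match

ii, v, vi, vii, viii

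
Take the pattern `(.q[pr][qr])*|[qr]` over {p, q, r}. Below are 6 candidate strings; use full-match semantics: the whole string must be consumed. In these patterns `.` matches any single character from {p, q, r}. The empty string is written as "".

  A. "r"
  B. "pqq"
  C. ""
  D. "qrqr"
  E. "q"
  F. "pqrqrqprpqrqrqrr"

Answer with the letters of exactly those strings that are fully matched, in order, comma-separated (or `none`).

A, C, E, F

A → match
B → no match
C → match
D → no match
E → match
F → match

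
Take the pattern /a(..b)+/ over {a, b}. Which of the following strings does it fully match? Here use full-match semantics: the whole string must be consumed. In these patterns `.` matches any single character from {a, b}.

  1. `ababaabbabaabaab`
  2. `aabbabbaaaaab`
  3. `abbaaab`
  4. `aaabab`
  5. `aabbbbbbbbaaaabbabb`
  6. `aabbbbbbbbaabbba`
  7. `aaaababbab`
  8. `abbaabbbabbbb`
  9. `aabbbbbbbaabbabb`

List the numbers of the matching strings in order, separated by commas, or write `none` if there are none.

1 → match
2 → no match
3 → no match
4 → no match
5 → no match
6 → no match — must end with `b`
7 → no match
8 → no match
9 → no match

1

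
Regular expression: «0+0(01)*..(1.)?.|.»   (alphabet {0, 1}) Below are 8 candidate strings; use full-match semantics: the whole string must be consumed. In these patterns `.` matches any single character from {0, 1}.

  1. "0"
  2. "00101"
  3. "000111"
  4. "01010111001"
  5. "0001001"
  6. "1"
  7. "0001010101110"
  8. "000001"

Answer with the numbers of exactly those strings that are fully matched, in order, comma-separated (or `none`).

1 → match
2 → match
3 → match
4 → no match
5 → match
6 → match
7 → match
8 → match

1, 2, 3, 5, 6, 7, 8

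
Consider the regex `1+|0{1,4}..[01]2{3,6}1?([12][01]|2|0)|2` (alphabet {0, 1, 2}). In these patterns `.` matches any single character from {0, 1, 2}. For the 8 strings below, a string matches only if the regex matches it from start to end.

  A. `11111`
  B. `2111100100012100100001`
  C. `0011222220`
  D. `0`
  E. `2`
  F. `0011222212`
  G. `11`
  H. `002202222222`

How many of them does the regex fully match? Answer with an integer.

6

A. `11111` → match
B → no match
C. `0011222220` → match
D. `0` → no match
E. `2` → match
F. `0011222212` → match
G. `11` → match
H. `002202222222` → match
Total matched: 6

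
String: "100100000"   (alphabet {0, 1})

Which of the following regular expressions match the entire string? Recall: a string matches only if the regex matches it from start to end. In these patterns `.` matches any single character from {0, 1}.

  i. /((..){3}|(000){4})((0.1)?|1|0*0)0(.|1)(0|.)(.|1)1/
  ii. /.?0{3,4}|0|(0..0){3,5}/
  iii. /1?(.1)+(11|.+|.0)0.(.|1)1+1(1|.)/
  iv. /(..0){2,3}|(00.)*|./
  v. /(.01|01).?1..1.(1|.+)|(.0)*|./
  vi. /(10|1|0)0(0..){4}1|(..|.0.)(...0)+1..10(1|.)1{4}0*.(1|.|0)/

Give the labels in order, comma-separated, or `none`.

i → no match — must end with "1"
ii → no match
iii → no match
iv → match
v → no match
vi → no match

iv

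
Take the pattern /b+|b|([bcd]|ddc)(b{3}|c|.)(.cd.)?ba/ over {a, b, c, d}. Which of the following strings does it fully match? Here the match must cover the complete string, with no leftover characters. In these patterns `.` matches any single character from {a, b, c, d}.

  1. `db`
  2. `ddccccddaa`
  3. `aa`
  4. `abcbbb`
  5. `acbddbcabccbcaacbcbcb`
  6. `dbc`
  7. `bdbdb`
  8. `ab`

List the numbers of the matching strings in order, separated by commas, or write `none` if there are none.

none

1. `db` → no match
2. `ddccccddaa` → no match
3. `aa` → no match
4. `abcbbb` → no match
5 → no match
6. `dbc` → no match
7. `bdbdb` → no match
8. `ab` → no match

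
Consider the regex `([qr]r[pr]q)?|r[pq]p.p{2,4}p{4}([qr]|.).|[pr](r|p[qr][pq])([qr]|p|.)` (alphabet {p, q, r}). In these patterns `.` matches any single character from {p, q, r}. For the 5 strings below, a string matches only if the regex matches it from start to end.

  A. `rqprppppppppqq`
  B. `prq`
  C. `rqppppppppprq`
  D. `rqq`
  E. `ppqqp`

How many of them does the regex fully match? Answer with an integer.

4

A → match
B. `prq` → match
C → match
D. `rqq` → no match
E. `ppqqp` → match
Total matched: 4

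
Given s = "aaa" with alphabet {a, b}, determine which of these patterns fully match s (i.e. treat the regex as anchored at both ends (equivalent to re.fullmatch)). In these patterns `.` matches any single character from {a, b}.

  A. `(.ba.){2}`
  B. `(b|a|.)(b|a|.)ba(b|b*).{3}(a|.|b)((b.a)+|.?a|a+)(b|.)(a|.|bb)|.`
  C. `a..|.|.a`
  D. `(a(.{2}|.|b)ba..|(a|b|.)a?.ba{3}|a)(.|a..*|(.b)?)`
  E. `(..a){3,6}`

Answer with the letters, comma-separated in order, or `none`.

C, D

A → no match
B → no match
C → match
D → match
E → no match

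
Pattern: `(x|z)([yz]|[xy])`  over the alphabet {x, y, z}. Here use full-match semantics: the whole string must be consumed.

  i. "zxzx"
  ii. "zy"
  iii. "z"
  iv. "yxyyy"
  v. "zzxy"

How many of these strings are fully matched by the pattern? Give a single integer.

i. "zxzx" → no match
ii. "zy" → match
iii. "z" → no match
iv. "yxyyy" → no match
v. "zzxy" → no match
Total matched: 1

1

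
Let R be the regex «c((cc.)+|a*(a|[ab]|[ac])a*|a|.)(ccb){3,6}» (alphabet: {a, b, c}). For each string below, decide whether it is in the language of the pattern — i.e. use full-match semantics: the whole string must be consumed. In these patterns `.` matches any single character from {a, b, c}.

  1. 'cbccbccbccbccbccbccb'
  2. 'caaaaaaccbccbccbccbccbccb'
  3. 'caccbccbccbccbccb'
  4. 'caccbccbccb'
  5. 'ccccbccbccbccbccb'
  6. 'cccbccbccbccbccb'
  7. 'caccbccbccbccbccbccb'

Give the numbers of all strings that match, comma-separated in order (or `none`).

1, 2, 3, 4, 5, 6, 7

1 → match
2 → match
3 → match
4 → match
5 → match
6 → match
7 → match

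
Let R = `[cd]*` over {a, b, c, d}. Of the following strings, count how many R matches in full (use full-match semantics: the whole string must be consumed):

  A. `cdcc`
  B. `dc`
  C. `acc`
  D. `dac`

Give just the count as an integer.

2

A → match
B → match
C → no match
D → no match
Total matched: 2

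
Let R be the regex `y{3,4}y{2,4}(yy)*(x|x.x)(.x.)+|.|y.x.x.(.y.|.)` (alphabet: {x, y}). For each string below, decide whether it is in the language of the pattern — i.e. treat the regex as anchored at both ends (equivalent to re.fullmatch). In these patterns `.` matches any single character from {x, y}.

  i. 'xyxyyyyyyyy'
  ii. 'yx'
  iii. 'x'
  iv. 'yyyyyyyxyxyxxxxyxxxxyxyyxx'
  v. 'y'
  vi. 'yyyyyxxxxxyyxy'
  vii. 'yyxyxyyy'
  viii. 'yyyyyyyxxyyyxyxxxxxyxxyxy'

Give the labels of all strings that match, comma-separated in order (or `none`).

i → no match
ii → no match
iii → match
iv → no match
v → match
vi → match
vii → no match
viii → no match

iii, v, vi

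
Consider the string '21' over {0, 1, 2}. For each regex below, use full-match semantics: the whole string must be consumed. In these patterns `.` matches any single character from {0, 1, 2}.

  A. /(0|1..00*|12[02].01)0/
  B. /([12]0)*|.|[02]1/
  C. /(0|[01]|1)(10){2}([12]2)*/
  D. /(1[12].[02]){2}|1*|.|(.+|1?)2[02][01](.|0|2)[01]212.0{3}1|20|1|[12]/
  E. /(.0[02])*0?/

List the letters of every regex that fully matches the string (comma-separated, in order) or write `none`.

A → no match — must end with '0'
B → match
C → no match
D → no match
E → no match

B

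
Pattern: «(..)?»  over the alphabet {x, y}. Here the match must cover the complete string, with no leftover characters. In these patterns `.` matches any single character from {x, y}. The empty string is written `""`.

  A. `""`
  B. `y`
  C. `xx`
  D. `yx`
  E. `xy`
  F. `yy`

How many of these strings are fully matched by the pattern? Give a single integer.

5

A → match
B → no match
C → match
D → match
E → match
F → match
Total matched: 5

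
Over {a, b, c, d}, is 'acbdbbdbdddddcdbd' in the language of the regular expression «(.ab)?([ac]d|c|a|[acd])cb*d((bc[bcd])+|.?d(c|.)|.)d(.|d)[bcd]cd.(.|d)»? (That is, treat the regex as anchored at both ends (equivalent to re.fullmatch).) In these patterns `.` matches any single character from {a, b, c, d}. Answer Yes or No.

No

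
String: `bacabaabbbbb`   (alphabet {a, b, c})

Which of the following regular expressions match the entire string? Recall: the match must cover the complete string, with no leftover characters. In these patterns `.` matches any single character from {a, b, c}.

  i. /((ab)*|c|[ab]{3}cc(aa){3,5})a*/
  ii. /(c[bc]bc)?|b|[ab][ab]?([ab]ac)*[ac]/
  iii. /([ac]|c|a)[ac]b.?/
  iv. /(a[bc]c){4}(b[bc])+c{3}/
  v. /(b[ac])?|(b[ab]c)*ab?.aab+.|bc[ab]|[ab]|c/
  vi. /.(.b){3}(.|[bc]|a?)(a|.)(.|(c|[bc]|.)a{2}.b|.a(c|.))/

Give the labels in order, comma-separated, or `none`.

v

i → no match
ii → no match
iii → no match
iv → no match — must start with `a`
v → match
vi → no match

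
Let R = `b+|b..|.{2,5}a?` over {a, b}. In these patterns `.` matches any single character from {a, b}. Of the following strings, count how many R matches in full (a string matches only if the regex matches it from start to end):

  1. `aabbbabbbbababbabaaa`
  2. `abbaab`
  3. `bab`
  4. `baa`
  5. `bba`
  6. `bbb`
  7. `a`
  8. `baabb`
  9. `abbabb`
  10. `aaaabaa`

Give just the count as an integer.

5

1 → no match
2 → no match
3 → match
4 → match
5 → match
6 → match
7 → no match
8 → match
9 → no match
10 → no match
Total matched: 5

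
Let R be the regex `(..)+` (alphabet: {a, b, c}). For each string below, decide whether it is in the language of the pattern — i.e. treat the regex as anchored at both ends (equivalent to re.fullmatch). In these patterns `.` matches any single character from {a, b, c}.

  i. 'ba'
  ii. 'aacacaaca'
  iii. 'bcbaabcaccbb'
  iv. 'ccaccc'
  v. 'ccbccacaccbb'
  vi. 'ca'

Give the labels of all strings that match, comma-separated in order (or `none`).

i. 'ba' → match
ii. 'aacacaaca' → no match
iii. 'bcbaabcaccbb' → match
iv. 'ccaccc' → match
v. 'ccbccacaccbb' → match
vi. 'ca' → match

i, iii, iv, v, vi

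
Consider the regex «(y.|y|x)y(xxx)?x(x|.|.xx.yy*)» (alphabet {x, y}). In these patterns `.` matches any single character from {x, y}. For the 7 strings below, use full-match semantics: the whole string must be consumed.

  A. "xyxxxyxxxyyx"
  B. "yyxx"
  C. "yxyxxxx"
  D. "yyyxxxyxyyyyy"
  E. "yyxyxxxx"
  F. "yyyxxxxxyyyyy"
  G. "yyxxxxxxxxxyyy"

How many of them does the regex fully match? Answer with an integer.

2

A → no match
B → match
C → no match
D → no match
E → no match
F → match
G → no match
Total matched: 2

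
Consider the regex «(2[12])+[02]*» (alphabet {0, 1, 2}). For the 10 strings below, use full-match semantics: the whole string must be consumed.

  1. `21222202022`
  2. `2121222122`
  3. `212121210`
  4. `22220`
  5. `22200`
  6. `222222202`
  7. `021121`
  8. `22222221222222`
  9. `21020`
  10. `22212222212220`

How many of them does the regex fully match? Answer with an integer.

9

1 → match
2 → match
3 → match
4 → match
5 → match
6 → match
7 → no match — must start with `2`
8 → match
9 → match
10 → match
Total matched: 9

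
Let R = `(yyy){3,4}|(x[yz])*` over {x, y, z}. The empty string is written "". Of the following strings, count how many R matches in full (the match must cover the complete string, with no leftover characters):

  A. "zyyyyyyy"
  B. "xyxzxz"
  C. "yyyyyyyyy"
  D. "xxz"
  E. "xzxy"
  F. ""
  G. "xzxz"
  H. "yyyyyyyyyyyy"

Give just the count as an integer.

A. "zyyyyyyy" → no match
B. "xyxzxz" → match
C. "yyyyyyyyy" → match
D. "xxz" → no match
E. "xzxy" → match
F. "" → match
G. "xzxz" → match
H. "yyyyyyyyyyyy" → match
Total matched: 6

6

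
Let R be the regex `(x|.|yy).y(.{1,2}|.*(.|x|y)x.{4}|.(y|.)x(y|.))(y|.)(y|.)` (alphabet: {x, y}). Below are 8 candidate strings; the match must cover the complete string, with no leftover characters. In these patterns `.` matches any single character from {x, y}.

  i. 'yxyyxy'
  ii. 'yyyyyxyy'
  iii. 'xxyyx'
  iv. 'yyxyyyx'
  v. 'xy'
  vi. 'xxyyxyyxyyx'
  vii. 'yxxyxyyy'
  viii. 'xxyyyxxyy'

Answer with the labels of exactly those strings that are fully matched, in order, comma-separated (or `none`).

i, ii, iv, vi, viii

i. 'yxyyxy' → match
ii. 'yyyyyxyy' → match
iii. 'xxyyx' → no match
iv. 'yyxyyyx' → match
v. 'xy' → no match
vi. 'xxyyxyyxyyx' → match
vii. 'yxxyxyyy' → no match
viii. 'xxyyyxxyy' → match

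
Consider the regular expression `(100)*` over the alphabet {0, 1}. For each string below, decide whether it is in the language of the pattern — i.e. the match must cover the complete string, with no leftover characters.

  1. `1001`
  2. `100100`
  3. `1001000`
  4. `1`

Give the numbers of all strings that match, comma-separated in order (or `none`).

2

1 → no match
2 → match
3 → no match
4 → no match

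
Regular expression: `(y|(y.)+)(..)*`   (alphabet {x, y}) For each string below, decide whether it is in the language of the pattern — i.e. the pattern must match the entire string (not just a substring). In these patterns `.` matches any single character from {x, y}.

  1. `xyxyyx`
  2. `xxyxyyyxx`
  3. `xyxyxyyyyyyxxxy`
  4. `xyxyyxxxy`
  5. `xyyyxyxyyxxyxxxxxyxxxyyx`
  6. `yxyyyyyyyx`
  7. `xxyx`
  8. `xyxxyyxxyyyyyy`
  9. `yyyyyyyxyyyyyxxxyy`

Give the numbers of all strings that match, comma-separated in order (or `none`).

1 → no match — must start with `y`
2 → no match — must start with `y`
3 → no match — must start with `y`
4 → no match — must start with `y`
5 → no match — must start with `y`
6 → match
7 → no match — must start with `y`
8 → no match — must start with `y`
9 → match

6, 9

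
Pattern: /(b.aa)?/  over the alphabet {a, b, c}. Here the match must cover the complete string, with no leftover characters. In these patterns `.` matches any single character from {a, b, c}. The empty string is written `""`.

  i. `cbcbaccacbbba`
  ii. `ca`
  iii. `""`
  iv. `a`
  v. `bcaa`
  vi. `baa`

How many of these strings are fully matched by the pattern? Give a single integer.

2

i → no match
ii → no match
iii → match
iv → no match
v → match
vi → no match
Total matched: 2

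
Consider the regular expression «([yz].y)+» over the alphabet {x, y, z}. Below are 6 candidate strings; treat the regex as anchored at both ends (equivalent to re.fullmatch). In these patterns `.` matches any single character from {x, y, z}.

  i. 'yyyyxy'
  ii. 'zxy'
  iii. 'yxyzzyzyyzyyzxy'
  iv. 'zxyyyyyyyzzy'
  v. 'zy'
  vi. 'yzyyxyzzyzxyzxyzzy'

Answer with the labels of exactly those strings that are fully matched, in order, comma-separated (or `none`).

i, ii, iii, iv, vi

i → match
ii → match
iii → match
iv → match
v → no match
vi → match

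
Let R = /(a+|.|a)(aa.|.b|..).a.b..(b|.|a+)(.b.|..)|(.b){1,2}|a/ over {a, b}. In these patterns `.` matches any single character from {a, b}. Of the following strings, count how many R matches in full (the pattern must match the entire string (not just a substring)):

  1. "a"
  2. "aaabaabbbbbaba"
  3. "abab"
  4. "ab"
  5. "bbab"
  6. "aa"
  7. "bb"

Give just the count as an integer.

1. "a" → match
2 → match
3. "abab" → match
4. "ab" → match
5. "bbab" → match
6. "aa" → no match
7. "bb" → match
Total matched: 6

6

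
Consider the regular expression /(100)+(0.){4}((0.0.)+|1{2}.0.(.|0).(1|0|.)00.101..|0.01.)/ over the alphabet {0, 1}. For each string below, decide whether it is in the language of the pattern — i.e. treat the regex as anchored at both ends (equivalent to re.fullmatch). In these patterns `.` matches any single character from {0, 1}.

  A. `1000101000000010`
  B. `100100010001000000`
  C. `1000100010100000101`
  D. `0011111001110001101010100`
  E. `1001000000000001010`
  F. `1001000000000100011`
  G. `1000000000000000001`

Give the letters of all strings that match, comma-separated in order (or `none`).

A → match
B → match
C → match
D → no match — must start with `100`
E → match
F → match
G → match

A, B, C, E, F, G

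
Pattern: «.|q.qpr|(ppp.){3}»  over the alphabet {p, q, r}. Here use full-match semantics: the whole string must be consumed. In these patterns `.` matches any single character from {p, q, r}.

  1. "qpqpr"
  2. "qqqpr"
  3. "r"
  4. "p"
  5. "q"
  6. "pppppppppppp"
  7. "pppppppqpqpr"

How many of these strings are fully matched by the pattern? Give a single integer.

1 → match
2 → match
3 → match
4 → match
5 → match
6 → match
7 → no match
Total matched: 6

6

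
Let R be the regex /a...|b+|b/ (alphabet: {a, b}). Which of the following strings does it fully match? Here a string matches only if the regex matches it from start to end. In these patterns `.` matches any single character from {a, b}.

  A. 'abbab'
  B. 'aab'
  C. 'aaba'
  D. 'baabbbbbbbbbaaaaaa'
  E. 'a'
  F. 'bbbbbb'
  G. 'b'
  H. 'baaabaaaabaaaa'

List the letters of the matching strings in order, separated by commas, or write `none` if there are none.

A → no match
B → no match
C → match
D → no match
E → no match
F → match
G → match
H → no match

C, F, G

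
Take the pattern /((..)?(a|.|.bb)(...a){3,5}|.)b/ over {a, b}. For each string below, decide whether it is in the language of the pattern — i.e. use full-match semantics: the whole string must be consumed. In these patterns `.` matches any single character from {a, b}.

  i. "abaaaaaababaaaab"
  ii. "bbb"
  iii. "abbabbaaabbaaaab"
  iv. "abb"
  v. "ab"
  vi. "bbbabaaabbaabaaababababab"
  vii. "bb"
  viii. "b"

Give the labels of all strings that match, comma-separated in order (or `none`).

v, vii

i → no match
ii. "bbb" → no match
iii → no match
iv. "abb" → no match
v. "ab" → match
vi → no match
vii. "bb" → match
viii. "b" → no match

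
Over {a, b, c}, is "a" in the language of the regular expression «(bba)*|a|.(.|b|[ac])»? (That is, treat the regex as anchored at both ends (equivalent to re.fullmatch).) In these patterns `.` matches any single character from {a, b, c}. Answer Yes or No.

Yes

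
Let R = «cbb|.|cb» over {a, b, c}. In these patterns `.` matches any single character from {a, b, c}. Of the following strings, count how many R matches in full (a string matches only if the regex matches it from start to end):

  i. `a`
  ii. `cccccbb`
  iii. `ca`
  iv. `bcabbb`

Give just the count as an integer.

i → match
ii → no match
iii → no match
iv → no match
Total matched: 1

1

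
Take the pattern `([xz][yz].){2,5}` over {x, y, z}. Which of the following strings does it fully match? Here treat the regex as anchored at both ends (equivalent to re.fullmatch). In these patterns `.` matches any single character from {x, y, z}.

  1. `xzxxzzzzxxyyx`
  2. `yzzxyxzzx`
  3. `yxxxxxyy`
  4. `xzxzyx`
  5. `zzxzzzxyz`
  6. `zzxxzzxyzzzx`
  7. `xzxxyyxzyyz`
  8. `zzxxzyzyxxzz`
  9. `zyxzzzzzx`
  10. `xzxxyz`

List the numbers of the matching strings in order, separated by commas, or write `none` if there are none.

1 → no match
2 → no match
3 → no match
4 → match
5 → match
6 → match
7 → no match
8 → match
9 → match
10 → match

4, 5, 6, 8, 9, 10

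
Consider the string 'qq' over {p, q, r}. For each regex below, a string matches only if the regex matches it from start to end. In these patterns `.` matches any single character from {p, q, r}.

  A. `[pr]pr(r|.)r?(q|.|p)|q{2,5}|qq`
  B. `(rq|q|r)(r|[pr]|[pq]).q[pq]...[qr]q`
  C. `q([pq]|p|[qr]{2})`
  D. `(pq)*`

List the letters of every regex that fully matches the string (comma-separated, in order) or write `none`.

A, C

A → match
B → no match
C → match
D → no match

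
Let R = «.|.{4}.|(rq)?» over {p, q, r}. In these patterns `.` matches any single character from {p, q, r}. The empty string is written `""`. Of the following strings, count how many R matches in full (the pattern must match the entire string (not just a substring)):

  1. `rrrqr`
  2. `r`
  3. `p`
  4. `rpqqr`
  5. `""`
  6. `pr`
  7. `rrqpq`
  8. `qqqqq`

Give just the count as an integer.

1. `rrrqr` → match
2. `r` → match
3. `p` → match
4. `rpqqr` → match
5. `""` → match
6. `pr` → no match
7. `rrqpq` → match
8. `qqqqq` → match
Total matched: 7

7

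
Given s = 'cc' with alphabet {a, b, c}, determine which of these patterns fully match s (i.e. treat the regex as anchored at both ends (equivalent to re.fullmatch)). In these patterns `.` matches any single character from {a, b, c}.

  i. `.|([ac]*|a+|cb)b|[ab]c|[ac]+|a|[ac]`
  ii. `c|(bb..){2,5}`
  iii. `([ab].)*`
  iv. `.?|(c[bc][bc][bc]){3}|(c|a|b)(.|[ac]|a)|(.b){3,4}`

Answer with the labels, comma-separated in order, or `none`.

i → match
ii → no match
iii → no match
iv → match

i, iv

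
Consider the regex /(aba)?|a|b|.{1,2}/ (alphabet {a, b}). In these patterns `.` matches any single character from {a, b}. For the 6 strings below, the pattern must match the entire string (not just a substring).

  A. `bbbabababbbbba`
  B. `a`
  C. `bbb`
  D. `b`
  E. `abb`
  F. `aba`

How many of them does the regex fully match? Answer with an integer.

3

A → no match
B. `a` → match
C. `bbb` → no match
D. `b` → match
E. `abb` → no match
F. `aba` → match
Total matched: 3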